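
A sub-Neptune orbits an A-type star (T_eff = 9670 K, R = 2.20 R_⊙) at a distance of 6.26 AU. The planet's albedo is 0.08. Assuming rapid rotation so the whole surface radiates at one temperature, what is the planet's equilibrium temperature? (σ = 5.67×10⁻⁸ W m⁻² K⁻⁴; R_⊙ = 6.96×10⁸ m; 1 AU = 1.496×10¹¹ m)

T_eq ≈ 271 K

R_⋆ = 2.20 × 6.96×10⁸ = 1.53×10⁹ m.
d = 6.26 AU = 9.36×10¹¹ m.
L = 4πR_⋆²σT_⋆⁴ = 4π(1.53×10⁹)² × 5.67×10⁻⁸ × (9670)⁴ = 1.46×10²⁸ W.
S = L/(4πd²) = 1330 W m⁻².
Energy balance: absorbed = emitted ⇒ πR²·S(1−A) = 4πR²·σT_eq⁴, so T_eq⁴ = S(1−A)/(4σ).
T_eq = [1330 × 0.92 / (4 × 5.67×10⁻⁸)]^(1/4) = (5.38×10⁹)^(1/4) = 271 K.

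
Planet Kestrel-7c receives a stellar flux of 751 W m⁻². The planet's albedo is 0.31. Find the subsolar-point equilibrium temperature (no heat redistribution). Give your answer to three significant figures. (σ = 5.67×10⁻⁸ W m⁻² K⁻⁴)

At the subsolar point the surface absorbs S(1−A) and emits σT⁴ per unit area — no factor of 4, since only the local patch is in balance.
T = [751 × 0.69 / 5.67×10⁻⁸]^(1/4) = (9.14×10⁹)^(1/4) = 309 K.

T_ss ≈ 309 K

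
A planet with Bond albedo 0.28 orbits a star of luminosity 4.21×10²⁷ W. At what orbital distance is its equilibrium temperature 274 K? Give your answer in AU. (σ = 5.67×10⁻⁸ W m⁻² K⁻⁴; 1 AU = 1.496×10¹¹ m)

d ≈ 2.90 AU

From T_eq⁴ = L(1−A)/(16πσd²): d = √[L(1−A)/(16πσT_eq⁴)].
d = √[4.21×10²⁷ × 0.72 / (16π × 5.67×10⁻⁸ × (274)⁴)] = 4.34×10¹¹ m = 2.90 AU.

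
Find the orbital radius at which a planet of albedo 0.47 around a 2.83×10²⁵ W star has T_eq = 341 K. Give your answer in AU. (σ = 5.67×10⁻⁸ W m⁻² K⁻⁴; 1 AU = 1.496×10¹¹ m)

d ≈ 0.132 AU

From T_eq⁴ = L(1−A)/(16πσd²): d = √[L(1−A)/(16πσT_eq⁴)].
d = √[2.83×10²⁵ × 0.53 / (16π × 5.67×10⁻⁸ × (341)⁴)] = 1.97×10¹⁰ m = 0.132 AU.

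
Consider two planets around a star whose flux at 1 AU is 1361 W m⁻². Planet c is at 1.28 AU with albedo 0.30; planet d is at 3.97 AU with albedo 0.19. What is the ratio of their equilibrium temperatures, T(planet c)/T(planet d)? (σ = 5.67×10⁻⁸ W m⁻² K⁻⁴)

T₁/T₂ ≈ 1.698

T_eq = [S₀(1−A)/(4σd²)]^(1/4), so T ∝ (1−A)^(1/4) / √d.
T₁ = [1361×0.70/(4×5.67×10⁻⁸×1.28²)]^(1/4) = 225.02 K.
T₂ = [1361×0.81/(4×5.67×10⁻⁸×3.97²)]^(1/4) = 132.52 K.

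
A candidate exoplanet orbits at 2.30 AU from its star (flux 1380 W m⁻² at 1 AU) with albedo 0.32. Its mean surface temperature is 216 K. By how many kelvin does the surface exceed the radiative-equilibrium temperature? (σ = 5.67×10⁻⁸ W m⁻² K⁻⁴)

ΔT ≈ 48.8 K

S = 1380/2.30² = 260.9 W m⁻².
T_eq = [S(1−A)/(4σ)]^(1/4) = [260.9×0.68/(4×5.67×10⁻⁸)]^(1/4) = 167.2 K.
ΔT = T_surf − T_eq = 216 − 167.2.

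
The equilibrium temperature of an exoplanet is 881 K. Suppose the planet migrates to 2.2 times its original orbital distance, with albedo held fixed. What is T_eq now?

T_eq ≈ 594 K

T_eq ∝ L^(1/4) · d^(−1/2).
T′ = 881 / 2.2^(1/2) = 594 K.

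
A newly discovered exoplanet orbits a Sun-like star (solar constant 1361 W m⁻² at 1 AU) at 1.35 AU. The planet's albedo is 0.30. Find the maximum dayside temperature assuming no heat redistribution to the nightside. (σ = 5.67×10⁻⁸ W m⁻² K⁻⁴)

Flux at 1.35 AU: S = 1361/1.35² = 747 W m⁻².
With no redistribution each surface element balances locally: S(1−A) = σT⁴.
T = [747 × 0.70 / 5.67×10⁻⁸]^(1/4) = (9.22×10⁹)^(1/4) = 310 K.

T_ss ≈ 310 K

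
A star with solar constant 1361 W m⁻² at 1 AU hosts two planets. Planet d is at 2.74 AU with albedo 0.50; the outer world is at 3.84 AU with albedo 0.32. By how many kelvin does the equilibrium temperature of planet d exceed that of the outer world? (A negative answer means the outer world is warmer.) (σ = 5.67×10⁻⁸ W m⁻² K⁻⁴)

T_eq = [S₀(1−A)/(4σd²)]^(1/4), so T ∝ (1−A)^(1/4) / √d.
T₁ = [1361×0.50/(4×5.67×10⁻⁸×2.74²)]^(1/4) = 141.39 K.
T₂ = [1361×0.68/(4×5.67×10⁻⁸×3.84²)]^(1/4) = 128.98 K.

ΔT ≈ 12.4 K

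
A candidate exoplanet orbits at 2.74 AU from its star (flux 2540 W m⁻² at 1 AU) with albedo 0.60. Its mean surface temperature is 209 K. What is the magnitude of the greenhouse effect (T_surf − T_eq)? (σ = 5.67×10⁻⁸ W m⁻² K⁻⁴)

ΔT ≈ 52.7 K

S = 2540/2.74² = 338.3 W m⁻².
T_eq = [S(1−A)/(4σ)]^(1/4) = [338.3×0.40/(4×5.67×10⁻⁸)]^(1/4) = 156.3 K.
ΔT = T_surf − T_eq = 209 − 156.3.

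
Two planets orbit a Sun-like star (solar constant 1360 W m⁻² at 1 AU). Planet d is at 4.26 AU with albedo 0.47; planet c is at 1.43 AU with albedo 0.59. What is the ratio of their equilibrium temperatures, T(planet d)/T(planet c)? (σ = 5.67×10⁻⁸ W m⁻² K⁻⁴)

T_eq = [S₀(1−A)/(4σd²)]^(1/4), so T ∝ (1−A)^(1/4) / √d.
T₁ = [1360×0.53/(4×5.67×10⁻⁸×4.26²)]^(1/4) = 115.04 K.
T₂ = [1360×0.41/(4×5.67×10⁻⁸×1.43²)]^(1/4) = 186.21 K.

T₁/T₂ ≈ 0.618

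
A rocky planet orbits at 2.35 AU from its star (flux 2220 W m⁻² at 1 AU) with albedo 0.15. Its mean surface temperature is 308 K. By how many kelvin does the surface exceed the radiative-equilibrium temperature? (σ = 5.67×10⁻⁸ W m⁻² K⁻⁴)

S = 2220/2.35² = 402.0 W m⁻².
T_eq = [S(1−A)/(4σ)]^(1/4) = [402.0×0.85/(4×5.67×10⁻⁸)]^(1/4) = 197.0 K.
ΔT = T_surf − T_eq = 308 − 197.0.

ΔT ≈ 111.0 K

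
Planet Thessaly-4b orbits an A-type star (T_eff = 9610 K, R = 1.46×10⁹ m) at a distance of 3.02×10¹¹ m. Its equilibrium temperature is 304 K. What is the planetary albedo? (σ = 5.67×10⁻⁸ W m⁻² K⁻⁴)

L = 4πR_⋆²σT_⋆⁴ = 4π(1.46×10⁹)² × 5.67×10⁻⁸ × (9610)⁴ = 1.30×10²⁸ W.
S = L/(4πd²) = 1.13×10⁴ W m⁻².
From T_eq⁴ = S(1−A)/(4σ): 1−A = 4σT_eq⁴/S.
1−A = 4 × 5.67×10⁻⁸ × (304)⁴ / 1.13×10⁴ = 0.171.

A ≈ 0.83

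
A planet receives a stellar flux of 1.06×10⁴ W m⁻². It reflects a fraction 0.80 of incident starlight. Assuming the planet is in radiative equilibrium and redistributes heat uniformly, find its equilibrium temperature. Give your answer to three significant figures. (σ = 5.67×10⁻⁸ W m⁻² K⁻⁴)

T_eq ≈ 311 K

Energy balance: absorbed = emitted ⇒ πR²·S(1−A) = 4πR²·σT_eq⁴, so T_eq⁴ = S(1−A)/(4σ).
T_eq = [1.06×10⁴ × 0.20 / (4 × 5.67×10⁻⁸)]^(1/4) = (9.35×10⁹)^(1/4) = 311 K.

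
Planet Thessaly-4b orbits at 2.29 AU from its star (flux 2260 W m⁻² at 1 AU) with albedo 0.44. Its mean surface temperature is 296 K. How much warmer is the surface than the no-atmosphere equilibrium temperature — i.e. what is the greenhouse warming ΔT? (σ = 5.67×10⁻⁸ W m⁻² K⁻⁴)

ΔT ≈ 115.4 K

S = 2260/2.29² = 431.0 W m⁻².
T_eq = [S(1−A)/(4σ)]^(1/4) = [431.0×0.56/(4×5.67×10⁻⁸)]^(1/4) = 180.6 K.
ΔT = T_surf − T_eq = 296 − 180.6.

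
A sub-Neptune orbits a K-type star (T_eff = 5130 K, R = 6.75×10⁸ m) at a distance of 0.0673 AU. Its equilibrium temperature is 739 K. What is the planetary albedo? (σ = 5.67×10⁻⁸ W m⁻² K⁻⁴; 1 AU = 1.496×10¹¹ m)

d = 0.0673 AU = 1.01×10¹⁰ m.
L = 4πR_⋆²σT_⋆⁴ = 4π(6.75×10⁸)² × 5.67×10⁻⁸ × (5130)⁴ = 2.25×10²⁶ W.
S = L/(4πd²) = 1.77×10⁵ W m⁻².
From T_eq⁴ = S(1−A)/(4σ): 1−A = 4σT_eq⁴/S.
1−A = 4 × 5.67×10⁻⁸ × (739)⁴ / 1.77×10⁵ = 0.383.

A ≈ 0.62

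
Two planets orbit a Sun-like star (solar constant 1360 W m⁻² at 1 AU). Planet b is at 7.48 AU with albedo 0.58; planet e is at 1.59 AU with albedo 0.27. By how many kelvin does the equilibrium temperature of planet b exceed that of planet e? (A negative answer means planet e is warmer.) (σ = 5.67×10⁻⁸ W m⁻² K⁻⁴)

ΔT ≈ -122.1 K

T_eq = [S₀(1−A)/(4σd²)]^(1/4), so T ∝ (1−A)^(1/4) / √d.
T₁ = [1360×0.42/(4×5.67×10⁻⁸×7.48²)]^(1/4) = 81.91 K.
T₂ = [1360×0.73/(4×5.67×10⁻⁸×1.59²)]^(1/4) = 203.99 K.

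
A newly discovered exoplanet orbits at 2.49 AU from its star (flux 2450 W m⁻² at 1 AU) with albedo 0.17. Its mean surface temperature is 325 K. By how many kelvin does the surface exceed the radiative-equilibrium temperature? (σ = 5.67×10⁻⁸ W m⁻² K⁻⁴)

ΔT ≈ 130.0 K

S = 2450/2.49² = 395.2 W m⁻².
T_eq = [S(1−A)/(4σ)]^(1/4) = [395.2×0.83/(4×5.67×10⁻⁸)]^(1/4) = 195.0 K.
ΔT = T_surf − T_eq = 325 − 195.0.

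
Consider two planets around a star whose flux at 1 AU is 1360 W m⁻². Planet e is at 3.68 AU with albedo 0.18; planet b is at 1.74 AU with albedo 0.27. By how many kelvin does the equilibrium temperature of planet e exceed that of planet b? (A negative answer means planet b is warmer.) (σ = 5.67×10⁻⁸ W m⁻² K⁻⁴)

ΔT ≈ -57.0 K

T_eq = [S₀(1−A)/(4σd²)]^(1/4), so T ∝ (1−A)^(1/4) / √d.
T₁ = [1360×0.82/(4×5.67×10⁻⁸×3.68²)]^(1/4) = 138.04 K.
T₂ = [1360×0.73/(4×5.67×10⁻⁸×1.74²)]^(1/4) = 195.00 K.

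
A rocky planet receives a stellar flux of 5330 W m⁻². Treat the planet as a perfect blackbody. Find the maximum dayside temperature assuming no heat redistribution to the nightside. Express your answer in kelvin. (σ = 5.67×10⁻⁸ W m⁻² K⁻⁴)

T_ss ≈ 554 K

With no redistribution each surface element balances locally: S(1−A) = σT⁴.
T = [5330 × 1.00 / 5.67×10⁻⁸]^(1/4) = (9.40×10¹⁰)^(1/4) = 554 K.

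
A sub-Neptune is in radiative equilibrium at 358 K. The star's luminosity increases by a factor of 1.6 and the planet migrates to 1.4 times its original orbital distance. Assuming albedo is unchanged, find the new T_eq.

T_eq ≈ 340 K

T_eq ∝ L^(1/4) · d^(−1/2).
T′ = 358 × 1.6^(1/4) / 1.4^(1/2) = 340 K.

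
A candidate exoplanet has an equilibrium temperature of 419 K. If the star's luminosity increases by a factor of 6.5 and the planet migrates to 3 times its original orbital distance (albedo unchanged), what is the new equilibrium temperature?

T_eq ≈ 386 K

T_eq ∝ L^(1/4) · d^(−1/2).
T′ = 419 × 6.5^(1/4) / 3^(1/2) = 386 K.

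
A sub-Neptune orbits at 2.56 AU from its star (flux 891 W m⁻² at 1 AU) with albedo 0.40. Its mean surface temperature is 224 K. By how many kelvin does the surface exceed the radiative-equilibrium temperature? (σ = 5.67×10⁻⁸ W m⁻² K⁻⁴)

S = 891/2.56² = 136.0 W m⁻².
T_eq = [S(1−A)/(4σ)]^(1/4) = [136.0×0.60/(4×5.67×10⁻⁸)]^(1/4) = 137.7 K.
ΔT = T_surf − T_eq = 224 − 137.7.

ΔT ≈ 86.3 K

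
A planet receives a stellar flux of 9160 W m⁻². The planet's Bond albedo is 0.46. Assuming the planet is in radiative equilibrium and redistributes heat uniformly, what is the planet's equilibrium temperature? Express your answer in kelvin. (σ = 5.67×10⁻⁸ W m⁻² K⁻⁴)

T_eq ≈ 384 K

Energy balance: absorbed = emitted ⇒ πR²·S(1−A) = 4πR²·σT_eq⁴, so T_eq⁴ = S(1−A)/(4σ).
T_eq = [9160 × 0.54 / (4 × 5.67×10⁻⁸)]^(1/4) = (2.18×10¹⁰)^(1/4) = 384 K.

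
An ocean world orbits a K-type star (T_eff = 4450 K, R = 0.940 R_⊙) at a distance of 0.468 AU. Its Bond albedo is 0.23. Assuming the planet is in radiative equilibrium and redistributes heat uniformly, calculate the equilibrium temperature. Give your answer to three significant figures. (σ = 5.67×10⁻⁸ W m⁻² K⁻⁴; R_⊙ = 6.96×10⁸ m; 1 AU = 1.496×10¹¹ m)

R_⋆ = 0.940 × 6.96×10⁸ = 6.54×10⁸ m.
d = 0.468 AU = 7.00×10¹⁰ m.
L = 4πR_⋆²σT_⋆⁴ = 4π(6.54×10⁸)² × 5.67×10⁻⁸ × (4450)⁴ = 1.20×10²⁶ W.
S = L/(4πd²) = 1940 W m⁻².
Energy balance: absorbed = emitted ⇒ πR²·S(1−A) = 4πR²·σT_eq⁴, so T_eq⁴ = S(1−A)/(4σ).
T_eq = [1940 × 0.77 / (4 × 5.67×10⁻⁸)]^(1/4) = (6.59×10⁹)^(1/4) = 285 K.

T_eq ≈ 285 K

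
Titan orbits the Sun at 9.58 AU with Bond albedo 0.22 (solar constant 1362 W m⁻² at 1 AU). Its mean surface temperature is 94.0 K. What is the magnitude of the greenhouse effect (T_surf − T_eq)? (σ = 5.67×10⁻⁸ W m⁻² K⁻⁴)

ΔT ≈ 9.5 K

S = 1362/9.58² = 14.84 W m⁻².
T_eq = [S(1−A)/(4σ)]^(1/4) = [14.84×0.78/(4×5.67×10⁻⁸)]^(1/4) = 84.5 K.
ΔT = T_surf − T_eq = 94 − 84.5.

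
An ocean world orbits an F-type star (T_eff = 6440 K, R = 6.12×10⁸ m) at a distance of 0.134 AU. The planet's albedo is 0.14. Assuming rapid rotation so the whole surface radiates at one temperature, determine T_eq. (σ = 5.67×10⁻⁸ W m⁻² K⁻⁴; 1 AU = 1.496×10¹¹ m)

d = 0.134 AU = 2.00×10¹⁰ m.
L = 4πR_⋆²σT_⋆⁴ = 4π(6.12×10⁸)² × 5.67×10⁻⁸ × (6440)⁴ = 4.59×10²⁶ W.
S = L/(4πd²) = 9.09×10⁴ W m⁻².
Energy balance: absorbed = emitted ⇒ πR²·S(1−A) = 4πR²·σT_eq⁴, so T_eq⁴ = S(1−A)/(4σ).
T_eq = [9.09×10⁴ × 0.86 / (4 × 5.67×10⁻⁸)]^(1/4) = (3.45×10¹¹)^(1/4) = 766 K.

T_eq ≈ 766 K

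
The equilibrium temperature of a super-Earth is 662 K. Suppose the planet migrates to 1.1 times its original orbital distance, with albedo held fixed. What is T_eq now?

T_eq ≈ 631 K

T_eq ∝ L^(1/4) · d^(−1/2).
T′ = 662 / 1.1^(1/2) = 631 K.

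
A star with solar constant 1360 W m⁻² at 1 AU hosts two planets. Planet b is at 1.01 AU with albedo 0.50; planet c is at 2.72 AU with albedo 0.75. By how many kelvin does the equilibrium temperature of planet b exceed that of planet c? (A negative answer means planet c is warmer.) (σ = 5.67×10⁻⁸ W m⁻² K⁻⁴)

ΔT ≈ 113.5 K

T_eq = [S₀(1−A)/(4σd²)]^(1/4), so T ∝ (1−A)^(1/4) / √d.
T₁ = [1360×0.50/(4×5.67×10⁻⁸×1.01²)]^(1/4) = 232.84 K.
T₂ = [1360×0.25/(4×5.67×10⁻⁸×2.72²)]^(1/4) = 119.31 K.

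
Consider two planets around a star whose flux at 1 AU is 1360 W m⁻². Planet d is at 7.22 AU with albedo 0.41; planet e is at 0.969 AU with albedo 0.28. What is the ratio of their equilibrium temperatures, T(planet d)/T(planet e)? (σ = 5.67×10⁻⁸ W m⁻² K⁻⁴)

T_eq = [S₀(1−A)/(4σd²)]^(1/4), so T ∝ (1−A)^(1/4) / √d.
T₁ = [1360×0.59/(4×5.67×10⁻⁸×7.22²)]^(1/4) = 90.76 K.
T₂ = [1360×0.72/(4×5.67×10⁻⁸×0.969²)]^(1/4) = 260.40 K.

T₁/T₂ ≈ 0.349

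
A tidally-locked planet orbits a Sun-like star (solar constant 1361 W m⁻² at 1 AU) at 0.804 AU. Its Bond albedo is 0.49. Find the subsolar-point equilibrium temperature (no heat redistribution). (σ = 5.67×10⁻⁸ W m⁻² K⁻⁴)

Flux at 0.804 AU: S = 1361/0.804² = 2110 W m⁻².
At the subsolar point the surface absorbs S(1−A) and emits σT⁴ per unit area — no factor of 4, since only the local patch is in balance.
T = [2110 × 0.51 / 5.67×10⁻⁸]^(1/4) = (1.89×10¹⁰)^(1/4) = 371 K.

T_ss ≈ 371 K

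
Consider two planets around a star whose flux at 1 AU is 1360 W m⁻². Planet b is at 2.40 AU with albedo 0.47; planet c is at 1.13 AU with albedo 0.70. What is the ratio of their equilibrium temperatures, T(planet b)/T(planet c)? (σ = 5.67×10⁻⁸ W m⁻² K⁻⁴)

T_eq = [S₀(1−A)/(4σd²)]^(1/4), so T ∝ (1−A)^(1/4) / √d.
T₁ = [1360×0.53/(4×5.67×10⁻⁸×2.40²)]^(1/4) = 153.26 K.
T₂ = [1360×0.30/(4×5.67×10⁻⁸×1.13²)]^(1/4) = 193.74 K.

T₁/T₂ ≈ 0.791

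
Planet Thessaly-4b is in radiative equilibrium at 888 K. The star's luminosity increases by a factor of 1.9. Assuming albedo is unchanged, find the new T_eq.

T_eq ∝ L^(1/4) · d^(−1/2).
T′ = 888 × 1.9^(1/4) = 1040 K.

T_eq ≈ 1040 K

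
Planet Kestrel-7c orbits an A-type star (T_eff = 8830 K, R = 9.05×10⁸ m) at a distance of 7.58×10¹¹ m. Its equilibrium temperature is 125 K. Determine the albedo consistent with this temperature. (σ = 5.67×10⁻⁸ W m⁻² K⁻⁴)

A ≈ 0.89

L = 4πR_⋆²σT_⋆⁴ = 4π(9.05×10⁸)² × 5.67×10⁻⁸ × (8830)⁴ = 3.55×10²⁷ W.
S = L/(4πd²) = 491 W m⁻².
From T_eq⁴ = S(1−A)/(4σ): 1−A = 4σT_eq⁴/S.
1−A = 4 × 5.67×10⁻⁸ × (125)⁴ / 491 = 0.113.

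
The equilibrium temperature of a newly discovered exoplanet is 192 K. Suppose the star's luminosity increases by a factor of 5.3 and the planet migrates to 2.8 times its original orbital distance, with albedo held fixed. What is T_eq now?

T_eq ≈ 174 K

T_eq ∝ L^(1/4) · d^(−1/2).
T′ = 192 × 5.3^(1/4) / 2.8^(1/2) = 174 K.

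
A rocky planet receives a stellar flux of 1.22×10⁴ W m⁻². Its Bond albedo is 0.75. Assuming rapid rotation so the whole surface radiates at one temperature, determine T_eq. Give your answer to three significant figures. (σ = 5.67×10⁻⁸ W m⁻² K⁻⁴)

Energy balance: absorbed = emitted ⇒ πR²·S(1−A) = 4πR²·σT_eq⁴, so T_eq⁴ = S(1−A)/(4σ).
T_eq = [1.22×10⁴ × 0.25 / (4 × 5.67×10⁻⁸)]^(1/4) = (1.34×10¹⁰)^(1/4) = 341 K.

T_eq ≈ 341 K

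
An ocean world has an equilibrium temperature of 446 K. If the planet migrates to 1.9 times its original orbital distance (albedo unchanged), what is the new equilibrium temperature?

T_eq ≈ 324 K

T_eq ∝ L^(1/4) · d^(−1/2).
T′ = 446 / 1.9^(1/2) = 324 K.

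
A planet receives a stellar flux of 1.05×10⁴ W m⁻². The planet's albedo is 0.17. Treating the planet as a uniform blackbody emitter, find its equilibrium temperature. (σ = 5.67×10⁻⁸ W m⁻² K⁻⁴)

T_eq ≈ 443 K

Energy balance: absorbed = emitted ⇒ πR²·S(1−A) = 4πR²·σT_eq⁴, so T_eq⁴ = S(1−A)/(4σ).
T_eq = [1.05×10⁴ × 0.83 / (4 × 5.67×10⁻⁸)]^(1/4) = (3.84×10¹⁰)^(1/4) = 443 K.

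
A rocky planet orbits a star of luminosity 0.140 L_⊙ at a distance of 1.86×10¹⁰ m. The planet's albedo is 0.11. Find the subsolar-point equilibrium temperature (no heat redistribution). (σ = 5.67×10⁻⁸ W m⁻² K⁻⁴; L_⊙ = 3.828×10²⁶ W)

L = 0.140 × 3.828×10²⁶ = 5.36×10²⁵ W.
Flux: S = L/(4πd²) = 5.36×10²⁵/(4π×(1.86×10¹⁰)²) = 1.23×10⁴ W m⁻².
At the subsolar point the surface absorbs S(1−A) and emits σT⁴ per unit area — no factor of 4, since only the local patch is in balance.
T = [1.23×10⁴ × 0.89 / 5.67×10⁻⁸]^(1/4) = (1.93×10¹¹)^(1/4) = 663 K.

T_ss ≈ 663 K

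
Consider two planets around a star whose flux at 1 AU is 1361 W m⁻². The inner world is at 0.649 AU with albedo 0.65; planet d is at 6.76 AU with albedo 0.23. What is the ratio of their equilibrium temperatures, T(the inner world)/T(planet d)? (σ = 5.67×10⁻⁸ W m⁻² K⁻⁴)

T_eq = [S₀(1−A)/(4σd²)]^(1/4), so T ∝ (1−A)^(1/4) / √d.
T₁ = [1361×0.35/(4×5.67×10⁻⁸×0.649²)]^(1/4) = 265.73 K.
T₂ = [1361×0.77/(4×5.67×10⁻⁸×6.76²)]^(1/4) = 100.28 K.

T₁/T₂ ≈ 2.650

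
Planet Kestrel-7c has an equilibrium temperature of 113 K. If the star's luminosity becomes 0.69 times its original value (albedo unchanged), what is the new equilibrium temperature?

T_eq ∝ L^(1/4) · d^(−1/2).
T′ = 113 × 0.69^(1/4) = 103 K.

T_eq ≈ 103 K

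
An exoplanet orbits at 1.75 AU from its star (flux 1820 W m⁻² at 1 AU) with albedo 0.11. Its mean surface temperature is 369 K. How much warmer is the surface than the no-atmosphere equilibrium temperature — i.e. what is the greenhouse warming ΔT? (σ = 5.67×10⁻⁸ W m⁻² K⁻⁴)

S = 1820/1.75² = 594.3 W m⁻².
T_eq = [S(1−A)/(4σ)]^(1/4) = [594.3×0.89/(4×5.67×10⁻⁸)]^(1/4) = 219.8 K.
ΔT = T_surf − T_eq = 369 − 219.8.

ΔT ≈ 149.2 K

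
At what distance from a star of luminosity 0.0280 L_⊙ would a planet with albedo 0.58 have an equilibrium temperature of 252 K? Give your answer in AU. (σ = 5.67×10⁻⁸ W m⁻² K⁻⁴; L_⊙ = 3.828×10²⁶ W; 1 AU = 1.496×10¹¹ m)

L = 0.0280 × 3.828×10²⁶ = 1.07×10²⁵ W.
From T_eq⁴ = L(1−A)/(16πσd²): d = √[L(1−A)/(16πσT_eq⁴)].
d = √[1.07×10²⁵ × 0.42 / (16π × 5.67×10⁻⁸ × (252)⁴)] = 1.98×10¹⁰ m = 0.132 AU.

d ≈ 0.132 AU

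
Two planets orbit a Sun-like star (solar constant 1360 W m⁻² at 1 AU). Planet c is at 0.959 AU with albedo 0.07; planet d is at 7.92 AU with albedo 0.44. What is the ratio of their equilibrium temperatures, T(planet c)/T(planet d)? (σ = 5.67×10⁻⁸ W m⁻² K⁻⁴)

T_eq = [S₀(1−A)/(4σd²)]^(1/4), so T ∝ (1−A)^(1/4) / √d.
T₁ = [1360×0.93/(4×5.67×10⁻⁸×0.959²)]^(1/4) = 279.05 K.
T₂ = [1360×0.56/(4×5.67×10⁻⁸×7.92²)]^(1/4) = 85.54 K.

T₁/T₂ ≈ 3.262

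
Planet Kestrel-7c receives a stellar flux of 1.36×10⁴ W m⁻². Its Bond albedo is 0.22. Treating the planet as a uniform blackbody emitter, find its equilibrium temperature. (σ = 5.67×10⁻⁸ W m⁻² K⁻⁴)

Energy balance: absorbed = emitted ⇒ πR²·S(1−A) = 4πR²·σT_eq⁴, so T_eq⁴ = S(1−A)/(4σ).
T_eq = [1.36×10⁴ × 0.78 / (4 × 5.67×10⁻⁸)]^(1/4) = (4.68×10¹⁰)^(1/4) = 465 K.

T_eq ≈ 465 K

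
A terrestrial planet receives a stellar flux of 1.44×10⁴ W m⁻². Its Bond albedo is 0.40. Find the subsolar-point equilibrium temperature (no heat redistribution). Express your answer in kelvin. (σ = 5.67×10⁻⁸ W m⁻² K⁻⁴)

At the subsolar point the surface absorbs S(1−A) and emits σT⁴ per unit area — no factor of 4, since only the local patch is in balance.
T = [1.44×10⁴ × 0.60 / 5.67×10⁻⁸]^(1/4) = (1.52×10¹¹)^(1/4) = 625 K.

T_ss ≈ 625 K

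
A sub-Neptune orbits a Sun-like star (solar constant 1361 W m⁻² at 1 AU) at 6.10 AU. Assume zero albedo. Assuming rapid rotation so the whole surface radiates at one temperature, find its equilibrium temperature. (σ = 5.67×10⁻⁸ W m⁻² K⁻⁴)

Flux at 6.10 AU: S = 1361/6.10² = 36.6 W m⁻².
Energy balance: absorbed = emitted ⇒ πR²·S(1−A) = 4πR²·σT_eq⁴, so T_eq⁴ = S(1−A)/(4σ).
T_eq = [36.6 × 1.00 / (4 × 5.67×10⁻⁸)]^(1/4) = (1.61×10⁸)^(1/4) = 113 K.

T_eq ≈ 113 K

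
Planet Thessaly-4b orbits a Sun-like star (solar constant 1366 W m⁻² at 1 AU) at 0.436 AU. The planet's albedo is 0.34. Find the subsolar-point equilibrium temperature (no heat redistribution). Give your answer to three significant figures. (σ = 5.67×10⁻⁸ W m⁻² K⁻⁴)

Flux at 0.436 AU: S = 1366/0.436² = 7190 W m⁻².
At the subsolar point the surface absorbs S(1−A) and emits σT⁴ per unit area — no factor of 4, since only the local patch is in balance.
T = [7190 × 0.66 / 5.67×10⁻⁸]^(1/4) = (8.36×10¹⁰)^(1/4) = 538 K.

T_ss ≈ 538 K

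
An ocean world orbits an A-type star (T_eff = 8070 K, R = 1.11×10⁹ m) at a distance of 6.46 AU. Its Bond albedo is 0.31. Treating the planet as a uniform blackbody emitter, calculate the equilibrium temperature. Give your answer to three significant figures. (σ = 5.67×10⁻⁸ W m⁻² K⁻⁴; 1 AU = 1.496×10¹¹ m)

d = 6.46 AU = 9.66×10¹¹ m.
L = 4πR_⋆²σT_⋆⁴ = 4π(1.11×10⁹)² × 5.67×10⁻⁸ × (8070)⁴ = 3.72×10²⁷ W.
S = L/(4πd²) = 317 W m⁻².
Energy balance: absorbed = emitted ⇒ πR²·S(1−A) = 4πR²·σT_eq⁴, so T_eq⁴ = S(1−A)/(4σ).
T_eq = [317 × 0.69 / (4 × 5.67×10⁻⁸)]^(1/4) = (9.65×10⁸)^(1/4) = 176 K.

T_eq ≈ 176 K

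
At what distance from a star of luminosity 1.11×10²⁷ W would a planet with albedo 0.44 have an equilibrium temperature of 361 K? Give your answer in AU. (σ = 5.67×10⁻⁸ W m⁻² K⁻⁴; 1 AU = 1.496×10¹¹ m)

From T_eq⁴ = L(1−A)/(16πσd²): d = √[L(1−A)/(16πσT_eq⁴)].
d = √[1.11×10²⁷ × 0.56 / (16π × 5.67×10⁻⁸ × (361)⁴)] = 1.13×10¹¹ m = 0.758 AU.

d ≈ 0.758 AU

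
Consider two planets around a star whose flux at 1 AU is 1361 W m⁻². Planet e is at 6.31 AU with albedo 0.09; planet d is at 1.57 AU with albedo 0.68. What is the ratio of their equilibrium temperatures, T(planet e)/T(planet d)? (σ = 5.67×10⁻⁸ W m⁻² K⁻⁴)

T_eq = [S₀(1−A)/(4σd²)]^(1/4), so T ∝ (1−A)^(1/4) / √d.
T₁ = [1361×0.91/(4×5.67×10⁻⁸×6.31²)]^(1/4) = 108.22 K.
T₂ = [1361×0.32/(4×5.67×10⁻⁸×1.57²)]^(1/4) = 167.07 K.

T₁/T₂ ≈ 0.648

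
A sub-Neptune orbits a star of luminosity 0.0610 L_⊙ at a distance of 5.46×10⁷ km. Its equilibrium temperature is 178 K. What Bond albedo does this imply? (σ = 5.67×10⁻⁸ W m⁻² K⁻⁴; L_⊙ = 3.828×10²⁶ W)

d = 5.46×10⁷ km = 5.46×10¹⁰ m.
L = 0.0610 × 3.828×10²⁶ = 2.34×10²⁵ W.
Flux: S = L/(4πd²) = 2.34×10²⁵/(4π×(5.46×10¹⁰)²) = 623 W m⁻².
From T_eq⁴ = S(1−A)/(4σ): 1−A = 4σT_eq⁴/S.
1−A = 4 × 5.67×10⁻⁸ × (178)⁴ / 623 = 0.365.

A ≈ 0.63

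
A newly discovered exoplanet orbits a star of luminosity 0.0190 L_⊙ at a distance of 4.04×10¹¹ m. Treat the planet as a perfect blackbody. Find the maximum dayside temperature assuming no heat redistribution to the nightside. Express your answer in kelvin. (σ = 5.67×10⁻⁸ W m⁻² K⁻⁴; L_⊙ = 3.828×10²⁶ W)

T_ss ≈ 88.9 K

L = 0.0190 × 3.828×10²⁶ = 7.27×10²⁴ W.
Flux: S = L/(4πd²) = 7.27×10²⁴/(4π×(4.04×10¹¹)²) = 3.55 W m⁻².
With no redistribution each surface element balances locally: S(1−A) = σT⁴.
T = [3.55 × 1.00 / 5.67×10⁻⁸]^(1/4) = (6.25×10⁷)^(1/4) = 88.9 K.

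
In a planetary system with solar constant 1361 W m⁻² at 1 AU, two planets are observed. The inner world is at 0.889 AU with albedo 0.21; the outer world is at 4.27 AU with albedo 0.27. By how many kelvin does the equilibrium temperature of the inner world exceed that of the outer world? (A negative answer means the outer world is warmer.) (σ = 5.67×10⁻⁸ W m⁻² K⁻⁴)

ΔT ≈ 153.8 K

T_eq = [S₀(1−A)/(4σd²)]^(1/4), so T ∝ (1−A)^(1/4) / √d.
T₁ = [1361×0.79/(4×5.67×10⁻⁸×0.889²)]^(1/4) = 278.30 K.
T₂ = [1361×0.73/(4×5.67×10⁻⁸×4.27²)]^(1/4) = 124.50 K.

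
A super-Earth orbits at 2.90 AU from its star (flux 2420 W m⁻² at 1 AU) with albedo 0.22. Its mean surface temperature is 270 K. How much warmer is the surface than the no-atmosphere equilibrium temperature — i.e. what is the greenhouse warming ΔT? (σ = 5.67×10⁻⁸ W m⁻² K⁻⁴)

S = 2420/2.90² = 287.8 W m⁻².
T_eq = [S(1−A)/(4σ)]^(1/4) = [287.8×0.78/(4×5.67×10⁻⁸)]^(1/4) = 177.4 K.
ΔT = T_surf − T_eq = 270 − 177.4.

ΔT ≈ 92.6 K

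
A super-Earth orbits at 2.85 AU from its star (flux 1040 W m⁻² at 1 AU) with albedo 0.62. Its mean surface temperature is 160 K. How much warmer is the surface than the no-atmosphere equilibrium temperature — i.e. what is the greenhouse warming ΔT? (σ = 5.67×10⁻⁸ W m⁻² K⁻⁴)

S = 1040/2.85² = 128.0 W m⁻².
T_eq = [S(1−A)/(4σ)]^(1/4) = [128.0×0.38/(4×5.67×10⁻⁸)]^(1/4) = 121.0 K.
ΔT = T_surf − T_eq = 160 − 121.0.

ΔT ≈ 39.0 K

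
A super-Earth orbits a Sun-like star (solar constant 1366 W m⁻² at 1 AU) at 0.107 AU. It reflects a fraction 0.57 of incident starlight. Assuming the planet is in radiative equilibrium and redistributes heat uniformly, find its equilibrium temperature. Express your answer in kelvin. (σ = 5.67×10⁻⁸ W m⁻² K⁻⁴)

T_eq ≈ 690 K

Flux at 0.107 AU: S = 1366/0.107² = 1.19×10⁵ W m⁻².
Energy balance: absorbed = emitted ⇒ πR²·S(1−A) = 4πR²·σT_eq⁴, so T_eq⁴ = S(1−A)/(4σ).
T_eq = [1.19×10⁵ × 0.43 / (4 × 5.67×10⁻⁸)]^(1/4) = (2.26×10¹¹)^(1/4) = 690 K.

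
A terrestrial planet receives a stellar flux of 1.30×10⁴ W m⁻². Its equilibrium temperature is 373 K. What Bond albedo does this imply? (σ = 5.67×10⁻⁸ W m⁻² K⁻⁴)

A ≈ 0.66

From T_eq⁴ = S(1−A)/(4σ): 1−A = 4σT_eq⁴/S.
1−A = 4 × 5.67×10⁻⁸ × (373)⁴ / 1.30×10⁴ = 0.338.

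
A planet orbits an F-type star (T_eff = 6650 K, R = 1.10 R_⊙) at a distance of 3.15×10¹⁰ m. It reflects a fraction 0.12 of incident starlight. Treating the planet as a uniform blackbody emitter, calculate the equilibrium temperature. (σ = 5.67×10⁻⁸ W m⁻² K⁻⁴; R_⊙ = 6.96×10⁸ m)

T_eq ≈ 710 K

R_⋆ = 1.10 × 6.96×10⁸ = 7.66×10⁸ m.
L = 4πR_⋆²σT_⋆⁴ = 4π(7.66×10⁸)² × 5.67×10⁻⁸ × (6650)⁴ = 8.17×10²⁶ W.
S = L/(4πd²) = 6.55×10⁴ W m⁻².
Energy balance: absorbed = emitted ⇒ πR²·S(1−A) = 4πR²·σT_eq⁴, so T_eq⁴ = S(1−A)/(4σ).
T_eq = [6.55×10⁴ × 0.88 / (4 × 5.67×10⁻⁸)]^(1/4) = (2.54×10¹¹)^(1/4) = 710 K.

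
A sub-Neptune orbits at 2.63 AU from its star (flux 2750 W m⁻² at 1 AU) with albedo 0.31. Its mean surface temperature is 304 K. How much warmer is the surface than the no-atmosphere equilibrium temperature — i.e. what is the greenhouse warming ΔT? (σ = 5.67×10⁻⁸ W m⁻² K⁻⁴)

ΔT ≈ 117.5 K

S = 2750/2.63² = 397.6 W m⁻².
T_eq = [S(1−A)/(4σ)]^(1/4) = [397.6×0.69/(4×5.67×10⁻⁸)]^(1/4) = 186.5 K.
ΔT = T_surf − T_eq = 304 − 186.5.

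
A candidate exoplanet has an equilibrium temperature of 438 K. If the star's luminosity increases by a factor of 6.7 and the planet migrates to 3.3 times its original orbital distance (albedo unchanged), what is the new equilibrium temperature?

T_eq ∝ L^(1/4) · d^(−1/2).
T′ = 438 × 6.7^(1/4) / 3.3^(1/2) = 388 K.

T_eq ≈ 388 K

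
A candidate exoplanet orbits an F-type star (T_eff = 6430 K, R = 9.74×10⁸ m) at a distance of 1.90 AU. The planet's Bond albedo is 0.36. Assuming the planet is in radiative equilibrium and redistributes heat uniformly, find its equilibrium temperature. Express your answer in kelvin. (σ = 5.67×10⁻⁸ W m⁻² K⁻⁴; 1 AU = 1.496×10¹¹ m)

T_eq ≈ 238 K

d = 1.90 AU = 2.84×10¹¹ m.
L = 4πR_⋆²σT_⋆⁴ = 4π(9.74×10⁸)² × 5.67×10⁻⁸ × (6430)⁴ = 1.16×10²⁷ W.
S = L/(4πd²) = 1140 W m⁻².
Energy balance: absorbed = emitted ⇒ πR²·S(1−A) = 4πR²·σT_eq⁴, so T_eq⁴ = S(1−A)/(4σ).
T_eq = [1140 × 0.64 / (4 × 5.67×10⁻⁸)]^(1/4) = (3.21×10⁹)^(1/4) = 238 K.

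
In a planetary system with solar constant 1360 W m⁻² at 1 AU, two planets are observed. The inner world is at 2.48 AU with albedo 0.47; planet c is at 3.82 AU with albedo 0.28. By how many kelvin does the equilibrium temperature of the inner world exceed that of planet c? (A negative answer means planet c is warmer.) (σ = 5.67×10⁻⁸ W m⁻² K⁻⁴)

ΔT ≈ 19.6 K

T_eq = [S₀(1−A)/(4σd²)]^(1/4), so T ∝ (1−A)^(1/4) / √d.
T₁ = [1360×0.53/(4×5.67×10⁻⁸×2.48²)]^(1/4) = 150.77 K.
T₂ = [1360×0.72/(4×5.67×10⁻⁸×3.82²)]^(1/4) = 131.15 K.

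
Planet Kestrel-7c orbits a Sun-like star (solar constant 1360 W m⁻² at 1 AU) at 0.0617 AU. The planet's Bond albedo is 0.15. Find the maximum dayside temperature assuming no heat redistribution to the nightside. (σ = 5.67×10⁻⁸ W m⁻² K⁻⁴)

T_ss ≈ 1520 K

Flux at 0.0617 AU: S = 1360/0.0617² = 3.57×10⁵ W m⁻².
With no redistribution each surface element balances locally: S(1−A) = σT⁴.
T = [3.57×10⁵ × 0.85 / 5.67×10⁻⁸]^(1/4) = (5.36×10¹²)^(1/4) = 1520 K.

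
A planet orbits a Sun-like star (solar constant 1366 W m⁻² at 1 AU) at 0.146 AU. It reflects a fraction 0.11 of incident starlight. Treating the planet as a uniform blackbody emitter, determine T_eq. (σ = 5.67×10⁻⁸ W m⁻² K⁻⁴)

Flux at 0.146 AU: S = 1366/0.146² = 6.41×10⁴ W m⁻².
Energy balance: absorbed = emitted ⇒ πR²·S(1−A) = 4πR²·σT_eq⁴, so T_eq⁴ = S(1−A)/(4σ).
T_eq = [6.41×10⁴ × 0.89 / (4 × 5.67×10⁻⁸)]^(1/4) = (2.51×10¹¹)^(1/4) = 708 K.

T_eq ≈ 708 K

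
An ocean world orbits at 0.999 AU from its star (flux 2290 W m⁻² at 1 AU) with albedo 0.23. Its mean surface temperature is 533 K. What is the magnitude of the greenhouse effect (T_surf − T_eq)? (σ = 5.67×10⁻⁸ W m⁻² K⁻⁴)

S = 2290/0.999² = 2295 W m⁻².
T_eq = [S(1−A)/(4σ)]^(1/4) = [2295×0.77/(4×5.67×10⁻⁸)]^(1/4) = 297.1 K.
ΔT = T_surf − T_eq = 533 − 297.1.

ΔT ≈ 235.9 K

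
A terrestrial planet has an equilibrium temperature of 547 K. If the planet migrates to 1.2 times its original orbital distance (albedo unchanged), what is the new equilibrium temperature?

T_eq ∝ L^(1/4) · d^(−1/2).
T′ = 547 / 1.2^(1/2) = 499 K.

T_eq ≈ 499 K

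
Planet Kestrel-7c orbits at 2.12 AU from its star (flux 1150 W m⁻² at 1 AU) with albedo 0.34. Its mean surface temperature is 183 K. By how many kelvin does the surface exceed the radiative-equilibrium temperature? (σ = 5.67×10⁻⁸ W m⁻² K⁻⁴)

S = 1150/2.12² = 255.9 W m⁻².
T_eq = [S(1−A)/(4σ)]^(1/4) = [255.9×0.66/(4×5.67×10⁻⁸)]^(1/4) = 165.2 K.
ΔT = T_surf − T_eq = 183 − 165.2.

ΔT ≈ 17.8 K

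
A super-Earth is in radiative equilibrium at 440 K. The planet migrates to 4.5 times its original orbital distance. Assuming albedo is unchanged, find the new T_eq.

T_eq ∝ L^(1/4) · d^(−1/2).
T′ = 440 / 4.5^(1/2) = 207 K.

T_eq ≈ 207 K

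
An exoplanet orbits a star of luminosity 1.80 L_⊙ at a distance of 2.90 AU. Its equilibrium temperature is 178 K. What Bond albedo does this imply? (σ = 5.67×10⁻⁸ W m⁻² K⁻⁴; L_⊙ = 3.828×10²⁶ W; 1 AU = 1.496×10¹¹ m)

A ≈ 0.22

d = 2.90 AU = 4.34×10¹¹ m.
L = 1.80 × 3.828×10²⁶ = 6.89×10²⁶ W.
Flux: S = L/(4πd²) = 6.89×10²⁶/(4π×(4.34×10¹¹)²) = 291 W m⁻².
From T_eq⁴ = S(1−A)/(4σ): 1−A = 4σT_eq⁴/S.
1−A = 4 × 5.67×10⁻⁸ × (178)⁴ / 291 = 0.782.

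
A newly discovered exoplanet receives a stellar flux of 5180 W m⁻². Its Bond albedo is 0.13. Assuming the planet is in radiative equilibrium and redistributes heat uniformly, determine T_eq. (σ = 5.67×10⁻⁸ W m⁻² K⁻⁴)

Energy balance: absorbed = emitted ⇒ πR²·S(1−A) = 4πR²·σT_eq⁴, so T_eq⁴ = S(1−A)/(4σ).
T_eq = [5180 × 0.87 / (4 × 5.67×10⁻⁸)]^(1/4) = (1.99×10¹⁰)^(1/4) = 375 K.

T_eq ≈ 375 K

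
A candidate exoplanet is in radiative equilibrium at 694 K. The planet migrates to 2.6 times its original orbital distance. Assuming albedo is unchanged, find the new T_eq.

T_eq ≈ 430 K

T_eq ∝ L^(1/4) · d^(−1/2).
T′ = 694 / 2.6^(1/2) = 430 K.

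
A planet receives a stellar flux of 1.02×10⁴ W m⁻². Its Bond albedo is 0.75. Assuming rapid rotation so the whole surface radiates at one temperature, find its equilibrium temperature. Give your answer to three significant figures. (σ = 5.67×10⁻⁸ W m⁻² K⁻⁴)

Energy balance: absorbed = emitted ⇒ πR²·S(1−A) = 4πR²·σT_eq⁴, so T_eq⁴ = S(1−A)/(4σ).
T_eq = [1.02×10⁴ × 0.25 / (4 × 5.67×10⁻⁸)]^(1/4) = (1.12×10¹⁰)^(1/4) = 326 K.

T_eq ≈ 326 K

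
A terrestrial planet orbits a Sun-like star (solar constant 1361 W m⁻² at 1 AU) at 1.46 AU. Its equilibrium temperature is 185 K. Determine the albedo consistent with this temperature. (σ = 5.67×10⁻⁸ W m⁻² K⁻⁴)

Flux at 1.46 AU: S = 1361/1.46² = 638 W m⁻².
From T_eq⁴ = S(1−A)/(4σ): 1−A = 4σT_eq⁴/S.
1−A = 4 × 5.67×10⁻⁸ × (185)⁴ / 638 = 0.416.

A ≈ 0.58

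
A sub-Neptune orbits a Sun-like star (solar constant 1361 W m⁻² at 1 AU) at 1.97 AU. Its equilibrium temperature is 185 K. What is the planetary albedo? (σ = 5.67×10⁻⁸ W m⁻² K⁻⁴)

A ≈ 0.24

Flux at 1.97 AU: S = 1361/1.97² = 351 W m⁻².
From T_eq⁴ = S(1−A)/(4σ): 1−A = 4σT_eq⁴/S.
1−A = 4 × 5.67×10⁻⁸ × (185)⁴ / 351 = 0.758.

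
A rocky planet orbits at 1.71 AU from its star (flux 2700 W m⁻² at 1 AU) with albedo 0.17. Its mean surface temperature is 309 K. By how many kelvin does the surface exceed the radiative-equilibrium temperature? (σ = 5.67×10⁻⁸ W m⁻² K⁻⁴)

S = 2700/1.71² = 923.4 W m⁻².
T_eq = [S(1−A)/(4σ)]^(1/4) = [923.4×0.83/(4×5.67×10⁻⁸)]^(1/4) = 241.1 K.
ΔT = T_surf − T_eq = 309 − 241.1.

ΔT ≈ 67.9 K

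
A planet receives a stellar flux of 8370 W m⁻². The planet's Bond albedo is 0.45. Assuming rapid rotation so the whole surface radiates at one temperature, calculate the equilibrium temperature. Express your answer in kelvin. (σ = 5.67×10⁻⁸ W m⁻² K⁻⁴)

Energy balance: absorbed = emitted ⇒ πR²·S(1−A) = 4πR²·σT_eq⁴, so T_eq⁴ = S(1−A)/(4σ).
T_eq = [8370 × 0.55 / (4 × 5.67×10⁻⁸)]^(1/4) = (2.03×10¹⁰)^(1/4) = 377 K.

T_eq ≈ 377 K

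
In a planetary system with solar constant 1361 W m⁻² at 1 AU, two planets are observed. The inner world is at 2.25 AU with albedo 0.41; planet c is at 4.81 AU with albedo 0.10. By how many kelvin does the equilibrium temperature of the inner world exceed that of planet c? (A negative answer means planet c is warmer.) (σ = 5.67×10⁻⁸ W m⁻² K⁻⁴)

ΔT ≈ 39.0 K

T_eq = [S₀(1−A)/(4σd²)]^(1/4), so T ∝ (1−A)^(1/4) / √d.
T₁ = [1361×0.59/(4×5.67×10⁻⁸×2.25²)]^(1/4) = 162.62 K.
T₂ = [1361×0.90/(4×5.67×10⁻⁸×4.81²)]^(1/4) = 123.61 K.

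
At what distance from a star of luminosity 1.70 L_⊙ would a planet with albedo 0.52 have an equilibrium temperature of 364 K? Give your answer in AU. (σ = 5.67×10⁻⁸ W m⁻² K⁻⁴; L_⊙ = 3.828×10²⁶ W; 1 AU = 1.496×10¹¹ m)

d ≈ 0.528 AU

L = 1.70 × 3.828×10²⁶ = 6.51×10²⁶ W.
From T_eq⁴ = L(1−A)/(16πσd²): d = √[L(1−A)/(16πσT_eq⁴)].
d = √[6.51×10²⁶ × 0.48 / (16π × 5.67×10⁻⁸ × (364)⁴)] = 7.90×10¹⁰ m = 0.528 AU.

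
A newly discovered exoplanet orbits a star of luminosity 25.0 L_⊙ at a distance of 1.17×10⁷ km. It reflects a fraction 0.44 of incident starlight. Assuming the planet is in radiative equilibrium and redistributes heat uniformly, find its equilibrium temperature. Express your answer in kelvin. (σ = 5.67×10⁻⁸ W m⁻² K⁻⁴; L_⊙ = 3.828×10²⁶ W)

d = 1.17×10⁷ km = 1.17×10¹⁰ m.
L = 25.0 × 3.828×10²⁶ = 9.57×10²⁷ W.
Flux: S = L/(4πd²) = 9.57×10²⁷/(4π×(1.17×10¹⁰)²) = 5.56×10⁶ W m⁻².
Energy balance: absorbed = emitted ⇒ πR²·S(1−A) = 4πR²·σT_eq⁴, so T_eq⁴ = S(1−A)/(4σ).
T_eq = [5.56×10⁶ × 0.56 / (4 × 5.67×10⁻⁸)]^(1/4) = (1.37×10¹³)^(1/4) = 1930 K.

T_eq ≈ 1930 K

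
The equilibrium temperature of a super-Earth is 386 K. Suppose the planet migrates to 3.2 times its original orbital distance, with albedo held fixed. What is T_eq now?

T_eq ∝ L^(1/4) · d^(−1/2).
T′ = 386 / 3.2^(1/2) = 216 K.

T_eq ≈ 216 K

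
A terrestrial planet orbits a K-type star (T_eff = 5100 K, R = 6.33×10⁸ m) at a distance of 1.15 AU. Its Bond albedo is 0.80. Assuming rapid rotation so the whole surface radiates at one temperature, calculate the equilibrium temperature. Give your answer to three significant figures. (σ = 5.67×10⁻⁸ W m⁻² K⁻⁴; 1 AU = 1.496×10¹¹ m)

d = 1.15 AU = 1.72×10¹¹ m.
L = 4πR_⋆²σT_⋆⁴ = 4π(6.33×10⁸)² × 5.67×10⁻⁸ × (5100)⁴ = 1.93×10²⁶ W.
S = L/(4πd²) = 519 W m⁻².
Energy balance: absorbed = emitted ⇒ πR²·S(1−A) = 4πR²·σT_eq⁴, so T_eq⁴ = S(1−A)/(4σ).
T_eq = [519 × 0.20 / (4 × 5.67×10⁻⁸)]^(1/4) = (4.58×10⁸)^(1/4) = 146 K.

T_eq ≈ 146 K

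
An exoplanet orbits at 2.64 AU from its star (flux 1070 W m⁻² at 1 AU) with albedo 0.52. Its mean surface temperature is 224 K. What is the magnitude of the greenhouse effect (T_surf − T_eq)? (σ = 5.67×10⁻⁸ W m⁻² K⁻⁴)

S = 1070/2.64² = 153.5 W m⁻².
T_eq = [S(1−A)/(4σ)]^(1/4) = [153.5×0.48/(4×5.67×10⁻⁸)]^(1/4) = 134.3 K.
ΔT = T_surf − T_eq = 224 − 134.3.

ΔT ≈ 89.7 K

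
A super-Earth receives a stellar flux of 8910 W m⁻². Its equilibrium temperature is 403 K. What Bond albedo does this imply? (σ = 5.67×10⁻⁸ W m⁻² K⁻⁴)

From T_eq⁴ = S(1−A)/(4σ): 1−A = 4σT_eq⁴/S.
1−A = 4 × 5.67×10⁻⁸ × (403)⁴ / 8910 = 0.671.

A ≈ 0.33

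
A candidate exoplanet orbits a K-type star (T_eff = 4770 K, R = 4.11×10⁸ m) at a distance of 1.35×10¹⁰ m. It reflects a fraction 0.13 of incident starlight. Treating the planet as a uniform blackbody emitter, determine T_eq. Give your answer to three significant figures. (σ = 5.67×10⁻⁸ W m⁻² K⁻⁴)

T_eq ≈ 568 K

L = 4πR_⋆²σT_⋆⁴ = 4π(4.11×10⁸)² × 5.67×10⁻⁸ × (4770)⁴ = 6.23×10²⁵ W.
S = L/(4πd²) = 2.72×10⁴ W m⁻².
Energy balance: absorbed = emitted ⇒ πR²·S(1−A) = 4πR²·σT_eq⁴, so T_eq⁴ = S(1−A)/(4σ).
T_eq = [2.72×10⁴ × 0.87 / (4 × 5.67×10⁻⁸)]^(1/4) = (1.04×10¹¹)^(1/4) = 568 K.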